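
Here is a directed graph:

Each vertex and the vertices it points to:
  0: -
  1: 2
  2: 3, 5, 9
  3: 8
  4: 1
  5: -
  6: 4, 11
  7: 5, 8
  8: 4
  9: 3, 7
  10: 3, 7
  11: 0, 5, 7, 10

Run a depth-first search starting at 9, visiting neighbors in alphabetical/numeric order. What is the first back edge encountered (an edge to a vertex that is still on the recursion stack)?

DFS from 9 (visiting neighbors in alphabetical/numeric order); mark gray on enter, black on exit:
9 gray
  3 gray
    8 gray
      4 gray
        1 gray
          2 gray
            2→3: 3 is gray → back edge
First back edge: 2 → 3.

2->3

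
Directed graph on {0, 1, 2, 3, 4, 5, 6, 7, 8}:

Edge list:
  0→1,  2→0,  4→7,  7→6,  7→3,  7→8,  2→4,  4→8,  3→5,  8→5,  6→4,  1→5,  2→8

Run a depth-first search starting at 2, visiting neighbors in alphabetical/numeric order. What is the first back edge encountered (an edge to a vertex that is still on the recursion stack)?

6→4

DFS from 2 (visiting neighbors in alphabetical/numeric order); mark gray on enter, black on exit:
2 gray
  0 gray
    1 gray
      5 gray
      5 black
    1 black
  0 black
  4 gray
    7 gray
      3 gray
        3→5: 5 black — skip
      3 black
      6 gray
        6→4: 4 is gray → back edge
First back edge: 6 → 4.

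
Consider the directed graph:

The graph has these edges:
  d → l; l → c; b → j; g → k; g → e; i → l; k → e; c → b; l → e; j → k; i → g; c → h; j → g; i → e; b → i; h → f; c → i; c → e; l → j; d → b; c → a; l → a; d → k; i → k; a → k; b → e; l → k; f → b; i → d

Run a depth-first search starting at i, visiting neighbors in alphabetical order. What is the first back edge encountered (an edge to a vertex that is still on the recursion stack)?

b->i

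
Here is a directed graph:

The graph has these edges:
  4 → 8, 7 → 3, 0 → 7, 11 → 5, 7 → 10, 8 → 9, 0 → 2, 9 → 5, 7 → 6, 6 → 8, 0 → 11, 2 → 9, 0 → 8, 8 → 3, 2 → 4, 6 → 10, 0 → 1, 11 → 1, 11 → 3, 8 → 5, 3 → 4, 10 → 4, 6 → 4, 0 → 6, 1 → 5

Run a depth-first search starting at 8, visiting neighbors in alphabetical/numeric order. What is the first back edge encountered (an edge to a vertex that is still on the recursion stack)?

DFS from 8 (visiting neighbors in alphabetical/numeric order); mark gray on enter, black on exit:
8 gray
  3 gray
    4 gray
      4→8: 8 is gray → back edge
First back edge: 4 → 8.

4→8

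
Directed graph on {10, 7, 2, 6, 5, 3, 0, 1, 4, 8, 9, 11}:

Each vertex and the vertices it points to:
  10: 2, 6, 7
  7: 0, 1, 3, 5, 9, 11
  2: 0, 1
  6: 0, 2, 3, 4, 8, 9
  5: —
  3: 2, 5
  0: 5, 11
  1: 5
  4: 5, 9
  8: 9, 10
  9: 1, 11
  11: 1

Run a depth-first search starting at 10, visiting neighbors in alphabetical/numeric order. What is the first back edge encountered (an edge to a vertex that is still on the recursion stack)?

DFS from 10 (visiting neighbors in alphabetical/numeric order); mark gray on enter, black on exit:
10 gray
  2 gray
    0 gray
      5 gray
      5 black
      11 gray
        1 gray
          1→5: 5 black — skip
        1 black
      11 black
    0 black
    2→1: 1 black — skip
  2 black
  6 gray
    6→0: 0 black — skip
    6→2: 2 black — skip
    3 gray
      3→2: 2 black — skip
      3→5: 5 black — skip
    3 black
    4 gray
      4→5: 5 black — skip
      9 gray
        9→1: 1 black — skip
        9→11: 11 black — skip
      9 black
    4 black
    8 gray
      8→9: 9 black — skip
      8→10: 10 is gray → back edge
First back edge: 8 → 10.

8->10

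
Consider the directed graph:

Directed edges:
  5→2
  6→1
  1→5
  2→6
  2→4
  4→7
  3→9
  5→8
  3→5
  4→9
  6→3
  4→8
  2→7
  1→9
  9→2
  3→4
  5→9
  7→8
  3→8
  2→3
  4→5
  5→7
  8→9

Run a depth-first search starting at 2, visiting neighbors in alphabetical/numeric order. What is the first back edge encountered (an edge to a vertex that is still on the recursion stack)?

DFS from 2 (visiting neighbors in alphabetical/numeric order); mark gray on enter, black on exit:
2 gray
  3 gray
    4 gray
      5 gray
        5→2: 2 is gray → back edge
First back edge: 5 → 2.

5→2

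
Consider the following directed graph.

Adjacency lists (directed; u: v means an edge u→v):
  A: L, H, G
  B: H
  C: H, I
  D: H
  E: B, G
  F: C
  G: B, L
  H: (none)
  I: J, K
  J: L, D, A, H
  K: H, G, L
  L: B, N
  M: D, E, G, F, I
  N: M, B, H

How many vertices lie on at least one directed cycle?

11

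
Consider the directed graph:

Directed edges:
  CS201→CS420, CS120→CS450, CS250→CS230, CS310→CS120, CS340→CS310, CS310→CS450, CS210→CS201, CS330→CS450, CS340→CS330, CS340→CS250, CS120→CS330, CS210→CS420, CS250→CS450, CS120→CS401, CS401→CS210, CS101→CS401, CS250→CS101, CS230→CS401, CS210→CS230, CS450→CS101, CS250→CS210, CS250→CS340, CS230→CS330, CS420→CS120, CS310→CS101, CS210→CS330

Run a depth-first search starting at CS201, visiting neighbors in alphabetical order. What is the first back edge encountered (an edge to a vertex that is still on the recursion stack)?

CS210->CS201

DFS from CS201 (visiting neighbors in alphabetical order); mark gray on enter, black on exit:
CS201 gray
  CS420 gray
    CS120 gray
      CS330 gray
        CS450 gray
          CS101 gray
            CS401 gray
              CS210 gray
                CS210→CS201: CS201 is gray → back edge
First back edge: CS210 → CS201.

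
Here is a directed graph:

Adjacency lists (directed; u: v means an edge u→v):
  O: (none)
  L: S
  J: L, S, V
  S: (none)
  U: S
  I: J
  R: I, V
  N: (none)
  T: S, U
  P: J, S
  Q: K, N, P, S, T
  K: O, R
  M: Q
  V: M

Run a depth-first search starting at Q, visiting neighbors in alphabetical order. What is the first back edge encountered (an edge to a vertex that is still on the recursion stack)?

M→Q

DFS from Q (visiting neighbors in alphabetical order); mark gray on enter, black on exit:
Q gray
  K gray
    O gray
    O black
    R gray
      I gray
        J gray
          L gray
            S gray
            S black
          L black
          J→S: S black — skip
          V gray
            M gray
              M→Q: Q is gray → back edge
First back edge: M → Q.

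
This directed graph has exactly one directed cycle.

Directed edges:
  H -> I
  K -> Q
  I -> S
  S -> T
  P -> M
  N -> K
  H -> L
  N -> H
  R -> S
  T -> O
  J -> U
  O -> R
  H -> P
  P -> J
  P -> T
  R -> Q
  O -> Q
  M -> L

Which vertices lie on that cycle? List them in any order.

O, R, S, T

DFS with gray/black marking from S:
S gray
  T gray
    O gray
      R gray
        Q gray
        Q black
        R→S: S is gray → back edge
Back edge closes the cycle S → T → O → R → S; its vertices are {O, R, S, T}.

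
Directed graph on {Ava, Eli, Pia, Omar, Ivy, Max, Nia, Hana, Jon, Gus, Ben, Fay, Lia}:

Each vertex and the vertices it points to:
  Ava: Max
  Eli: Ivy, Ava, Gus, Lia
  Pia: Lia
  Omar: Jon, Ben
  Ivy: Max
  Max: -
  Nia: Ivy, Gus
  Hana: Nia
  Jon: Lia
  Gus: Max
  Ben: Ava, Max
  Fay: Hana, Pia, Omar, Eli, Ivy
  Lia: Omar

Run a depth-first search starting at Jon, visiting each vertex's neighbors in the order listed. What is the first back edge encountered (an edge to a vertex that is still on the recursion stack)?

Omar->Jon

DFS from Jon (visiting each vertex's neighbors in the order listed); mark gray on enter, black on exit:
Jon gray
  Lia gray
    Omar gray
      Omar→Jon: Jon is gray → back edge
First back edge: Omar → Jon.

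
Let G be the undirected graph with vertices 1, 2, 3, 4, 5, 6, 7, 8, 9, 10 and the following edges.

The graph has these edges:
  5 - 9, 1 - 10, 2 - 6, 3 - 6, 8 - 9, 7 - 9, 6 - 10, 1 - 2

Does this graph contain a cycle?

Yes

DFS, tracking each vertex's parent; an edge to a visited non-parent vertex closes a cycle.
Start from 7:
visit 7 (parent –)
  visit 9 (parent 7)
    visit 8 (parent 9)
      8–9: parent, skip
    visit 5 (parent 9)
      5–9: parent, skip
    9–7: parent, skip
visit 1 (parent –)
  visit 10 (parent 1)
    10–1: parent, skip
    visit 6 (parent 10)
      visit 3 (parent 6)
        3–6: parent, skip
      6–10: parent, skip
      visit 2 (parent 6)
        2–6: parent, skip
        2–1: 1 visited and ≠ parent → cycle
Cycle: 1 – 10 – 6 – 2 – 1.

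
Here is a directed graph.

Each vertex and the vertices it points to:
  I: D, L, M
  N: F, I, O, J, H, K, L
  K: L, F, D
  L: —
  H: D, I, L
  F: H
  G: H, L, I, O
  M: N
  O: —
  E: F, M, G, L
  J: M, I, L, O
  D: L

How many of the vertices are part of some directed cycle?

7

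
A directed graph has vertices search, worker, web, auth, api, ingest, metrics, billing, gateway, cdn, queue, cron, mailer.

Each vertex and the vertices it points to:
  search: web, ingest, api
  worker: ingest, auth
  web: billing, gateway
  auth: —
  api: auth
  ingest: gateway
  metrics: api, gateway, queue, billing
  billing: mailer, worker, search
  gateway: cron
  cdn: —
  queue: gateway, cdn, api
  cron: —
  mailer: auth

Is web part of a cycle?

web is on a cycle iff web can reach itself via ≥1 edge.
web → billing → search → web — yes.

Yes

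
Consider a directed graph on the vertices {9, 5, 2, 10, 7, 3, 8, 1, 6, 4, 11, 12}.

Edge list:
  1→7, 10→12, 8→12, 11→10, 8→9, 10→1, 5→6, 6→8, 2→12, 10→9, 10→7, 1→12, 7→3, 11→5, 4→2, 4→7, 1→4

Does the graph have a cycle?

No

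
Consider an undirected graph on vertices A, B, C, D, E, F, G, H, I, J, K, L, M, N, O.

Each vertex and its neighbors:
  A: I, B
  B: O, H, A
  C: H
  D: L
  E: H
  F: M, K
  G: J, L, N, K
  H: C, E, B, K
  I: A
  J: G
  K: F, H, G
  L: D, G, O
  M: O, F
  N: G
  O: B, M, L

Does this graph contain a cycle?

DFS, tracking each vertex's parent; an edge to a visited non-parent vertex closes a cycle.
Start from G:
visit G (parent –)
  visit J (parent G)
    J–G: parent, skip
  visit L (parent G)
    visit D (parent L)
      D–L: parent, skip
    L–G: parent, skip
    visit O (parent L)
      visit B (parent O)
        B–O: parent, skip
        visit H (parent B)
          visit C (parent H)
            C–H: parent, skip
          visit E (parent H)
            E–H: parent, skip
          H–B: parent, skip
          visit K (parent H)
            visit F (parent K)
              visit M (parent F)
                M–O: O visited and ≠ parent → cycle
Cycle: O – B – H – K – F – M – O.

Yes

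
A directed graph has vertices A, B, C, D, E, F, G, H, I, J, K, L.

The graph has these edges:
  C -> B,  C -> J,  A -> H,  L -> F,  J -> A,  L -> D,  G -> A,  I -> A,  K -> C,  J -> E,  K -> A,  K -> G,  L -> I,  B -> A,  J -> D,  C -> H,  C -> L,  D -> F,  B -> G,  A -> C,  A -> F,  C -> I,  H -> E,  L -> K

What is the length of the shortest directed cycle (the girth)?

3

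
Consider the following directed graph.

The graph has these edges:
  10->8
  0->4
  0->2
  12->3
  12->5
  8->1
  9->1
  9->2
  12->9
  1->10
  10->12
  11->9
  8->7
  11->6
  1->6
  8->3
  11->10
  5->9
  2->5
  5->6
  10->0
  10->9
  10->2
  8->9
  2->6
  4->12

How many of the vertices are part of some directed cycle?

A vertex is on a directed cycle iff it belongs to a strongly connected component of size ≥ 2 (or has a self-loop).
The vertices on cycles are {0, 1, 2, 4, 5, 8, 9, 10, 12} — 9 in total.

9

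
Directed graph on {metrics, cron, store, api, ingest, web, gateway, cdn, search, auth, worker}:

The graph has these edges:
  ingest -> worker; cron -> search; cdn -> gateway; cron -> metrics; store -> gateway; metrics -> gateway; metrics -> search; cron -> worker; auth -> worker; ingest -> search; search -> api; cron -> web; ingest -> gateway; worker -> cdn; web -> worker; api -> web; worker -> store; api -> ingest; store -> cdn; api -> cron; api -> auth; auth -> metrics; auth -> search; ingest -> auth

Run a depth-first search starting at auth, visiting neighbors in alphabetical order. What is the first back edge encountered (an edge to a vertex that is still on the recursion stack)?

api→auth

DFS from auth (visiting neighbors in alphabetical order); mark gray on enter, black on exit:
auth gray
  metrics gray
    gateway gray
    gateway black
    search gray
      api gray
        api→auth: auth is gray → back edge
First back edge: api → auth.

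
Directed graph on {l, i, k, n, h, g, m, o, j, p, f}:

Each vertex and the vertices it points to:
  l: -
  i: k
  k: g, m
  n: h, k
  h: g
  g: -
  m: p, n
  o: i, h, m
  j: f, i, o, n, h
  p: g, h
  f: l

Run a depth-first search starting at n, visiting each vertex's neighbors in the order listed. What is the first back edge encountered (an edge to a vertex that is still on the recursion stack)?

DFS from n (visiting each vertex's neighbors in the order listed); mark gray on enter, black on exit:
n gray
  h gray
    g gray
    g black
  h black
  k gray
    k→g: g black — skip
    m gray
      p gray
        p→g: g black — skip
        p→h: h black — skip
      p black
      m→n: n is gray → back edge
First back edge: m → n.

m->n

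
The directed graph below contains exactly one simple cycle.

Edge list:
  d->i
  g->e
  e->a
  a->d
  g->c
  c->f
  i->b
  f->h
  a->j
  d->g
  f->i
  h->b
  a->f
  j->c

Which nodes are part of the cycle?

DFS with gray/black marking from a:
a gray
  j gray
    c gray
      f gray
        i gray
          b gray
          b black
        i black
        h gray
          h→b: b black — skip
        h black
      f black
    c black
  j black
  d gray
    g gray
      e gray
        e→a: a is gray → back edge
Back edge closes the cycle a → d → g → e → a; its vertices are {a, d, e, g}.

a, d, e, g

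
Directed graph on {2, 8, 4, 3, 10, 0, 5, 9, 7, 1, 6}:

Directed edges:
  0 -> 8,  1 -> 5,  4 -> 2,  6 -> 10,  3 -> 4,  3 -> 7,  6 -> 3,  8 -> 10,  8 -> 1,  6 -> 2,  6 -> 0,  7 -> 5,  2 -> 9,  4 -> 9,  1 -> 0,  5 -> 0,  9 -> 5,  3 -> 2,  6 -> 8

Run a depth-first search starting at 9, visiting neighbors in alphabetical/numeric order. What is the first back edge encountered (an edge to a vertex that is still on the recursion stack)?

DFS from 9 (visiting neighbors in alphabetical/numeric order); mark gray on enter, black on exit:
9 gray
  5 gray
    0 gray
      8 gray
        1 gray
          1→0: 0 is gray → back edge
First back edge: 1 → 0.

1→0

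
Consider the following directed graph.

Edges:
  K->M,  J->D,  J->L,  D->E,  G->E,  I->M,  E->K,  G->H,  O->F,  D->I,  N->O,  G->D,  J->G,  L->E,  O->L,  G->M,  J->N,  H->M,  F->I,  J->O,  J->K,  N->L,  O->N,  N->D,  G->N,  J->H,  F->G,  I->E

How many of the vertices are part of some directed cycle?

4

A vertex is on a directed cycle iff it belongs to a strongly connected component of size ≥ 2 (or has a self-loop).
The vertices on cycles are {F, G, N, O} — 4 in total.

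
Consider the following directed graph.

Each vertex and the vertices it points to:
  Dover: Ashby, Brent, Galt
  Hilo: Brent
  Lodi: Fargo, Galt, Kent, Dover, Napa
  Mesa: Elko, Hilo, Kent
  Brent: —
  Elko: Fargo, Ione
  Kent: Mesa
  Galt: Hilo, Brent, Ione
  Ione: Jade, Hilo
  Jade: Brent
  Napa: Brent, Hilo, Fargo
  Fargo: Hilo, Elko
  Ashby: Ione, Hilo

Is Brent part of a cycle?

No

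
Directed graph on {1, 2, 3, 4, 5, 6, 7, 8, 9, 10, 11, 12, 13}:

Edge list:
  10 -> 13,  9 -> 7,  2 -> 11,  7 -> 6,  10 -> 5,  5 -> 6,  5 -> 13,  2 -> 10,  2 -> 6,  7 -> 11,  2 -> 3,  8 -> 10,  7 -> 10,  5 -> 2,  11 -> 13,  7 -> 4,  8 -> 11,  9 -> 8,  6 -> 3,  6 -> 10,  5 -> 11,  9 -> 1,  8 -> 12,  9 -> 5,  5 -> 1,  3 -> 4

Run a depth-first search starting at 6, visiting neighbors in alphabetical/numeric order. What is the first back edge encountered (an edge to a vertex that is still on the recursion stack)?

DFS from 6 (visiting neighbors in alphabetical/numeric order); mark gray on enter, black on exit:
6 gray
  3 gray
    4 gray
    4 black
  3 black
  10 gray
    5 gray
      1 gray
      1 black
      2 gray
        2→3: 3 black — skip
        2→6: 6 is gray → back edge
First back edge: 2 → 6.

2→6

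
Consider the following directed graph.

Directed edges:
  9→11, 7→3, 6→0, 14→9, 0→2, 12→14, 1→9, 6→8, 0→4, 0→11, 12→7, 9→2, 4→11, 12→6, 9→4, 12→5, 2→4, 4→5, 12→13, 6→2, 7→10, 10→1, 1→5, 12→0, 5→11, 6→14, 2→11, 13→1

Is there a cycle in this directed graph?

No

DFS with white/gray/black marking, starting from 5:
5 gray
  11 gray
  11 black
5 black
4 gray
  4→5: 5 black — skip
  4→11: 11 black — skip
4 black
1 gray
  9 gray
    9→11: 11 black — skip
    2 gray
      2→11: 11 black — skip
      2→4: 4 black — skip
    2 black
    9→4: 4 black — skip
  9 black
  1→5: 5 black — skip
1 black
10 gray
  10→1: 1 black — skip
10 black
8 gray
8 black
12 gray
  6 gray
    6→2: 2 black — skip
    6→8: 8 black — skip
    0 gray
      0→4: 4 black — skip
      0→11: 11 black — skip
      0→2: 2 black — skip
    0 black
    14 gray
      14→9: 9 black — skip
    14 black
  6 black
  12→0: 0 black — skip
  7 gray
    7→10: 10 black — skip
    3 gray
    3 black
  7 black
  12→14: 14 black — skip
  13 gray
    13→1: 1 black — skip
  13 black
  12→5: 5 black — skip
12 black
Every edge goes to a white or black vertex — no back edge, so the graph is acyclic.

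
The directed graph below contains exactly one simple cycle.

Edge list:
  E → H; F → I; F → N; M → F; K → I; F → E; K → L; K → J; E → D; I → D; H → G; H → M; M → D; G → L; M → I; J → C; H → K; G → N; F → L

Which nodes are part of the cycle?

E, F, H, M

DFS with gray/black marking from H:
H gray
  G gray
    L gray
    L black
    N gray
    N black
  G black
  M gray
    D gray
    D black
    F gray
      E gray
        E→H: H is gray → back edge
Back edge closes the cycle H → M → F → E → H; its vertices are {E, F, H, M}.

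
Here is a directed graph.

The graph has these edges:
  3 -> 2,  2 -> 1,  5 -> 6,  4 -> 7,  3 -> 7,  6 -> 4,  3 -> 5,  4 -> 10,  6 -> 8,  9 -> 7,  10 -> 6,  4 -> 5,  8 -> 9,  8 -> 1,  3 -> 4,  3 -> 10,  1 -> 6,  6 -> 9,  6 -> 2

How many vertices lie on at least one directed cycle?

7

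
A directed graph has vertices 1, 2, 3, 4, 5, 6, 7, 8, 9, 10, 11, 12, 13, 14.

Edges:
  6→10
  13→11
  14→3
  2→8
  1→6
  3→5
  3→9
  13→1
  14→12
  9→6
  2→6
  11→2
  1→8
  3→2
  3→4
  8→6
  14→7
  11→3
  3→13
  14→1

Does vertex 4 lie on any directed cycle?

No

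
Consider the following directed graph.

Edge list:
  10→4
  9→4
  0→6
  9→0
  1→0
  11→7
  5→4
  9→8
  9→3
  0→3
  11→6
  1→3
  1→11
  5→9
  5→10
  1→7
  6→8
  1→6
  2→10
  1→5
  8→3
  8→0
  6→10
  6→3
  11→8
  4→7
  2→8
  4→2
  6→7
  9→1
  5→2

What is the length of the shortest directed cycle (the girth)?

For each vertex v, BFS finds the shortest path from v back to v.
The shortest such closed walk is 9 → 1 → 5 → 9, length 3.

3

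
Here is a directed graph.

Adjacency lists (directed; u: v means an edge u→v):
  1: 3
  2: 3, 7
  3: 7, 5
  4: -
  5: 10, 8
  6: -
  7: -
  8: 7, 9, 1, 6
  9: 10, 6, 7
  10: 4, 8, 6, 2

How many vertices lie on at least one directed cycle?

7

A vertex is on a directed cycle iff it belongs to a strongly connected component of size ≥ 2 (or has a self-loop).
The vertices on cycles are {1, 2, 3, 5, 8, 9, 10} — 7 in total.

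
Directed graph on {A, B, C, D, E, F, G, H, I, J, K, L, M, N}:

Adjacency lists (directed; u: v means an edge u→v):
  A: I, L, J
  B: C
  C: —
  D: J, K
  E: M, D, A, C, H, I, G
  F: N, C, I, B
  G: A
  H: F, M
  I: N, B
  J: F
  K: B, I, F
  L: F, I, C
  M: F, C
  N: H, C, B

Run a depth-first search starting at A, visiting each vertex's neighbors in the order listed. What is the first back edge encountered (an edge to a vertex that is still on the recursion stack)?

DFS from A (visiting each vertex's neighbors in the order listed); mark gray on enter, black on exit:
A gray
  I gray
    N gray
      H gray
        F gray
          F→N: N is gray → back edge
First back edge: F → N.

F→N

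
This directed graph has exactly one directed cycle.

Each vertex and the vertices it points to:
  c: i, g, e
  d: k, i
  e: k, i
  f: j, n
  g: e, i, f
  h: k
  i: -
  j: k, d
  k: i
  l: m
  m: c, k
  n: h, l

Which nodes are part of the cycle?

DFS with gray/black marking from f:
f gray
  j gray
    k gray
      i gray
      i black
    k black
    d gray
      d→k: k black — skip
      d→i: i black — skip
    d black
  j black
  n gray
    h gray
      h→k: k black — skip
    h black
    l gray
      m gray
        c gray
          c→i: i black — skip
          g gray
            e gray
              e→k: k black — skip
              e→i: i black — skip
            e black
            g→i: i black — skip
            g→f: f is gray → back edge
Back edge closes the cycle f → n → l → m → c → g → f; its vertices are {c, f, g, l, m, n}.

c, f, g, l, m, n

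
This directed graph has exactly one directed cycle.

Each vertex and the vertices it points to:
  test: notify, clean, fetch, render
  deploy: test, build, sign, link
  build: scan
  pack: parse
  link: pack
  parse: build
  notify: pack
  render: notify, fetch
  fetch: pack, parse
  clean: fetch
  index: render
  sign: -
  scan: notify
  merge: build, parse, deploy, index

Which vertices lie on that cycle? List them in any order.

pack, scan, build, parse, notify

DFS with gray/black marking from build:
build gray
  scan gray
    notify gray
      pack gray
        parse gray
          parse→build: build is gray → back edge
Back edge closes the cycle build → scan → notify → pack → parse → build; its vertices are {pack, scan, build, parse, notify}.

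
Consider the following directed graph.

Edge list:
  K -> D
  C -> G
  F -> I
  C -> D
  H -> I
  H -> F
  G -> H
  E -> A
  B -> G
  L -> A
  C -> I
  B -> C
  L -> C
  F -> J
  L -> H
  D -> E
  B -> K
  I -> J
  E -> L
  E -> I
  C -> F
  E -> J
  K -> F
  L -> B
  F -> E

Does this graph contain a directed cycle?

DFS with white/gray/black marking, starting from F:
F gray
  I gray
    J gray
    J black
  I black
  E gray
    E→I: I black — skip
    L gray
      C gray
        C→I: I black — skip
        D gray
          D→E: E is gray → back edge
Back edge found, so a cycle exists: E → L → C → D → E.

Yes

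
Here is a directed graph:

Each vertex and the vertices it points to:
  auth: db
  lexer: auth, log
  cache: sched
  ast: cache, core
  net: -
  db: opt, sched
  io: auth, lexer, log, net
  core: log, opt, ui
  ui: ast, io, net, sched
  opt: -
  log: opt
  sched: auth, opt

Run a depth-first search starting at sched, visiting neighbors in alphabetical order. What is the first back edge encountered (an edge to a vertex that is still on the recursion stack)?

DFS from sched (visiting neighbors in alphabetical order); mark gray on enter, black on exit:
sched gray
  auth gray
    db gray
      opt gray
      opt black
      db→sched: sched is gray → back edge
First back edge: db → sched.

db→sched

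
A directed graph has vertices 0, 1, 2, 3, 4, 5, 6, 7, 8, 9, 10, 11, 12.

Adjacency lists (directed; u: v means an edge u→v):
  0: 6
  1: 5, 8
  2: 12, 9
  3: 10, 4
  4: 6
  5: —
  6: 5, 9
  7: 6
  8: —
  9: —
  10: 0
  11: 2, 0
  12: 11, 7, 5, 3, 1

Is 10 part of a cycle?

10 lies on a cycle iff there is a path from 10 back to itself.
Exploring from 10, it never reaches itself; equivalently, its strongly connected component is a singleton.

No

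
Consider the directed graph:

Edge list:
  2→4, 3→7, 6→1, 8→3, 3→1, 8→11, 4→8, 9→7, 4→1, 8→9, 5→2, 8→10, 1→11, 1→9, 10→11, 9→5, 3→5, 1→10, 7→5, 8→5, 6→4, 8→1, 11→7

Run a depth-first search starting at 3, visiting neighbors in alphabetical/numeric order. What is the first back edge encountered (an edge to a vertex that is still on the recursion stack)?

DFS from 3 (visiting neighbors in alphabetical/numeric order); mark gray on enter, black on exit:
3 gray
  1 gray
    9 gray
      5 gray
        2 gray
          4 gray
            4→1: 1 is gray → back edge
First back edge: 4 → 1.

4→1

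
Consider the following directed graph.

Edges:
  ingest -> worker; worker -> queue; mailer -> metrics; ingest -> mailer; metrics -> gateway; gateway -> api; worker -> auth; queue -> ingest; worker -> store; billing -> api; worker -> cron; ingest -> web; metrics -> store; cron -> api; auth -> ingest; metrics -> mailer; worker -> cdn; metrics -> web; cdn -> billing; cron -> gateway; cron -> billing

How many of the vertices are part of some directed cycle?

A vertex is on a directed cycle iff it belongs to a strongly connected component of size ≥ 2 (or has a self-loop).
The vertices on cycles are {auth, queue, ingest, mailer, worker, metrics} — 6 in total.

6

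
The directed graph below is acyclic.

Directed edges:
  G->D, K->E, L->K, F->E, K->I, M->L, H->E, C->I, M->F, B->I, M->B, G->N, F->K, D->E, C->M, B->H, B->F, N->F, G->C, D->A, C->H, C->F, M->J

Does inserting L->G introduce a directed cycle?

Yes

Adding L→G creates a cycle iff G can already reach L.
Path from G: G → C → M → L.
So G → … → L → G is a cycle.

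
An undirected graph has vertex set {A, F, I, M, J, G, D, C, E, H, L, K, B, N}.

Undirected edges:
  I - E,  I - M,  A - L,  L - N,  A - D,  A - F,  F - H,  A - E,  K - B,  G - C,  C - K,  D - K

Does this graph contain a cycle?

No

DFS, tracking each vertex's parent; an edge to a visited non-parent vertex closes a cycle.
Start from N:
visit N (parent –)
  visit L (parent N)
    L–N: parent, skip
    visit A (parent L)
      visit F (parent A)
        visit H (parent F)
          H–F: parent, skip
        F–A: parent, skip
      A–L: parent, skip
      visit D (parent A)
        D–A: parent, skip
        visit K (parent D)
          visit C (parent K)
            C–K: parent, skip
            visit G (parent C)
              G–C: parent, skip
          K–D: parent, skip
          visit B (parent K)
            B–K: parent, skip
      visit E (parent A)
        E–A: parent, skip
        visit I (parent E)
          visit M (parent I)
            M–I: parent, skip
          I–E: parent, skip
visit J (parent –)
No non-parent visited neighbor found — the graph is a forest.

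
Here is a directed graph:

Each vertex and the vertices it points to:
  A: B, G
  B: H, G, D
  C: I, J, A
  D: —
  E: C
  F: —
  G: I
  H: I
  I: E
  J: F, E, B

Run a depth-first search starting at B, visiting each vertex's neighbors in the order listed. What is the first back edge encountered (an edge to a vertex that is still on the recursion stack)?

DFS from B (visiting each vertex's neighbors in the order listed); mark gray on enter, black on exit:
B gray
  H gray
    I gray
      E gray
        C gray
          C→I: I is gray → back edge
First back edge: C → I.

C->I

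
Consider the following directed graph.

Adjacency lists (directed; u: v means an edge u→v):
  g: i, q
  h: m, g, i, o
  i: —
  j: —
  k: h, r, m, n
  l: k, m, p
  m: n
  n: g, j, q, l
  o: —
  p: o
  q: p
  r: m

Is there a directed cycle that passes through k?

Yes

k is on a cycle iff k can reach itself via ≥1 edge.
k → n → l → k — yes.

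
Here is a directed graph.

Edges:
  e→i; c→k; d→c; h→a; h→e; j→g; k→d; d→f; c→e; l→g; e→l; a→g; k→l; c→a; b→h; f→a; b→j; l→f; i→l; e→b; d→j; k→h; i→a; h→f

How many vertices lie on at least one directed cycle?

6

A vertex is on a directed cycle iff it belongs to a strongly connected component of size ≥ 2 (or has a self-loop).
The vertices on cycles are {b, c, d, e, h, k} — 6 in total.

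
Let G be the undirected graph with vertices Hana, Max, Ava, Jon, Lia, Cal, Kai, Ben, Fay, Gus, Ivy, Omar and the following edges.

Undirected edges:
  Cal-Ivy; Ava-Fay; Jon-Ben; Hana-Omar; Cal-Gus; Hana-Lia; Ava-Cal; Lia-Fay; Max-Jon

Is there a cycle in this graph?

DFS, tracking each vertex's parent; an edge to a visited non-parent vertex closes a cycle.
Start from Fay:
visit Fay (parent –)
  visit Lia (parent Fay)
    Lia–Fay: parent, skip
    visit Hana (parent Lia)
      visit Omar (parent Hana)
        Omar–Hana: parent, skip
      Hana–Lia: parent, skip
  visit Ava (parent Fay)
    visit Cal (parent Ava)
      visit Gus (parent Cal)
        Gus–Cal: parent, skip
      visit Ivy (parent Cal)
        Ivy–Cal: parent, skip
      Cal–Ava: parent, skip
    Ava–Fay: parent, skip
visit Max (parent –)
  visit Jon (parent Max)
    Jon–Max: parent, skip
    visit Ben (parent Jon)
      Ben–Jon: parent, skip
visit Kai (parent –)
No non-parent visited neighbor found — the graph is a forest.

No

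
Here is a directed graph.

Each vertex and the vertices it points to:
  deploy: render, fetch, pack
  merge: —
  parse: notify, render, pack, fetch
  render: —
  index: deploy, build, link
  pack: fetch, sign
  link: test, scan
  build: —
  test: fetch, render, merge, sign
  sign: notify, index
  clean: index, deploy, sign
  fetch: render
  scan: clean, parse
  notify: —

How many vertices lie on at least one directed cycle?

A vertex is on a directed cycle iff it belongs to a strongly connected component of size ≥ 2 (or has a self-loop).
The vertices on cycles are {link, pack, scan, sign, test, clean, index, parse, deploy} — 9 in total.

9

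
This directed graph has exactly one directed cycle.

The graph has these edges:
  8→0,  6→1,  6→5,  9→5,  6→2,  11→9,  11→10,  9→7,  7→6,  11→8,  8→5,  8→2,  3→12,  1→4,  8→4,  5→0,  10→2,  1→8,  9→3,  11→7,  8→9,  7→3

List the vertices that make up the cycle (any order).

DFS with gray/black marking from 9:
9 gray
  5 gray
    0 gray
    0 black
  5 black
  3 gray
    12 gray
    12 black
  3 black
  7 gray
    7→3: 3 black — skip
    6 gray
      1 gray
        4 gray
        4 black
        8 gray
          8→5: 5 black — skip
          8→0: 0 black — skip
          8→9: 9 is gray → back edge
Back edge closes the cycle 9 → 7 → 6 → 1 → 8 → 9; its vertices are {1, 6, 7, 8, 9}.

1, 6, 7, 8, 9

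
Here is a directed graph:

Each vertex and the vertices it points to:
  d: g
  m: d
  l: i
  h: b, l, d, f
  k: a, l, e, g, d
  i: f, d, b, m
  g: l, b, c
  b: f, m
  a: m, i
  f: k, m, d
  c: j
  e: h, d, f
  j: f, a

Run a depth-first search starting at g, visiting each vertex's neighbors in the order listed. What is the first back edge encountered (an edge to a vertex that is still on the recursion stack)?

d→g

DFS from g (visiting each vertex's neighbors in the order listed); mark gray on enter, black on exit:
g gray
  l gray
    i gray
      f gray
        k gray
          a gray
            m gray
              d gray
                d→g: g is gray → back edge
First back edge: d → g.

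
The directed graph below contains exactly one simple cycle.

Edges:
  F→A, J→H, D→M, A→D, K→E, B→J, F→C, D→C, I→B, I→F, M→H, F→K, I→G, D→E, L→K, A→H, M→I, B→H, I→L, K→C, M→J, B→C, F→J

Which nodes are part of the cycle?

A, D, F, I, M

DFS with gray/black marking from I:
I gray
  L gray
    K gray
      E gray
      E black
      C gray
      C black
    K black
  L black
  F gray
    A gray
      H gray
      H black
      D gray
        D→C: C black — skip
        D→E: E black — skip
        M gray
          J gray
            J→H: H black — skip
          J black
          M→I: I is gray → back edge
Back edge closes the cycle I → F → A → D → M → I; its vertices are {A, D, F, I, M}.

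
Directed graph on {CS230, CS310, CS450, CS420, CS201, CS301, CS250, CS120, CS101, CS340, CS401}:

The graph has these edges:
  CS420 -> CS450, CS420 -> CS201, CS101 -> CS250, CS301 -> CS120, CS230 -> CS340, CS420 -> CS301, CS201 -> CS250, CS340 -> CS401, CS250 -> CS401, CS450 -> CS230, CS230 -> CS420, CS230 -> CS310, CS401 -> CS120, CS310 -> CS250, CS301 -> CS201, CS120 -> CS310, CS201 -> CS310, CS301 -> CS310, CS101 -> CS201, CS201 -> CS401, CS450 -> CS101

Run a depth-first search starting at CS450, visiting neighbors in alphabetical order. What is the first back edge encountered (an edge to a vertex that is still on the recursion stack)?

DFS from CS450 (visiting neighbors in alphabetical order); mark gray on enter, black on exit:
CS450 gray
  CS101 gray
    CS201 gray
      CS250 gray
        CS401 gray
          CS120 gray
            CS310 gray
              CS310→CS250: CS250 is gray → back edge
First back edge: CS310 → CS250.

CS310→CS250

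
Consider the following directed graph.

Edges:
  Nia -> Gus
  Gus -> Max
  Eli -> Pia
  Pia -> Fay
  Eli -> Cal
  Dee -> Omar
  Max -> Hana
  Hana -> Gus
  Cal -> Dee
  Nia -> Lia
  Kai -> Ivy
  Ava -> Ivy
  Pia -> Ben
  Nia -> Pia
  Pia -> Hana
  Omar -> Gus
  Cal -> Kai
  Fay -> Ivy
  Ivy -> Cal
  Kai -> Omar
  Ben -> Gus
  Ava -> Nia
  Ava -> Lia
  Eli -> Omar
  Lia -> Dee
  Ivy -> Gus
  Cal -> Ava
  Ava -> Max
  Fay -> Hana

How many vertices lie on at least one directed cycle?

10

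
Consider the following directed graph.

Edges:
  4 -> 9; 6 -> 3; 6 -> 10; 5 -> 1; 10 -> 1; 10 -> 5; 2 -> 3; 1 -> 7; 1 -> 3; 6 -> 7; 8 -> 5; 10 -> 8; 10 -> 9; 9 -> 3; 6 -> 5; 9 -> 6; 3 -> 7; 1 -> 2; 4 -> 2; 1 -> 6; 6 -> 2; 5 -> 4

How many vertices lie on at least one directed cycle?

7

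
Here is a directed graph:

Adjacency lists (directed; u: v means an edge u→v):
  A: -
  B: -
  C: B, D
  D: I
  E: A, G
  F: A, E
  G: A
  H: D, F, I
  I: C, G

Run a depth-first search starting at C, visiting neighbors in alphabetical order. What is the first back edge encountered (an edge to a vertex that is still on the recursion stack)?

I→C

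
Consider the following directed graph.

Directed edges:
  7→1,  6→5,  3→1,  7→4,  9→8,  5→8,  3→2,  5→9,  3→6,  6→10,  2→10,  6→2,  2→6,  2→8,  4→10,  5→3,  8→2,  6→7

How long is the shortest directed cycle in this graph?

For each vertex v, BFS finds the shortest path from v back to v.
The shortest such closed walk is 2 → 6 → 2, length 2.

2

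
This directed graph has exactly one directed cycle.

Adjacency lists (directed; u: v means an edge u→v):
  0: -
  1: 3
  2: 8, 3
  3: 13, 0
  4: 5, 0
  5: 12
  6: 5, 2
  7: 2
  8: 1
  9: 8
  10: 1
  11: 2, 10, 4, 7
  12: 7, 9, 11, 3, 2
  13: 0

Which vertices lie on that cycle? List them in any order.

DFS with gray/black marking from 5:
5 gray
  12 gray
    7 gray
      2 gray
        8 gray
          1 gray
            3 gray
              13 gray
                0 gray
                0 black
              13 black
              3→0: 0 black — skip
            3 black
          1 black
        8 black
        2→3: 3 black — skip
      2 black
    7 black
    9 gray
      9→8: 8 black — skip
    9 black
    11 gray
      11→2: 2 black — skip
      10 gray
        10→1: 1 black — skip
      10 black
      4 gray
        4→5: 5 is gray → back edge
Back edge closes the cycle 5 → 12 → 11 → 4 → 5; its vertices are {4, 5, 11, 12}.

4, 5, 11, 12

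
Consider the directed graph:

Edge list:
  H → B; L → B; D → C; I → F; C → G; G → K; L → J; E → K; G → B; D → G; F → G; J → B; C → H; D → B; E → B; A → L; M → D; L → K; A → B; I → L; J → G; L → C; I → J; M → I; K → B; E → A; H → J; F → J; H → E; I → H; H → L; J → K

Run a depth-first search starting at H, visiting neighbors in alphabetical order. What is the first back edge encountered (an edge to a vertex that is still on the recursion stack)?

DFS from H (visiting neighbors in alphabetical order); mark gray on enter, black on exit:
H gray
  B gray
  B black
  E gray
    A gray
      A→B: B black — skip
      L gray
        L→B: B black — skip
        C gray
          G gray
            G→B: B black — skip
            K gray
              K→B: B black — skip
            K black
          G black
          C→H: H is gray → back edge
First back edge: C → H.

C→H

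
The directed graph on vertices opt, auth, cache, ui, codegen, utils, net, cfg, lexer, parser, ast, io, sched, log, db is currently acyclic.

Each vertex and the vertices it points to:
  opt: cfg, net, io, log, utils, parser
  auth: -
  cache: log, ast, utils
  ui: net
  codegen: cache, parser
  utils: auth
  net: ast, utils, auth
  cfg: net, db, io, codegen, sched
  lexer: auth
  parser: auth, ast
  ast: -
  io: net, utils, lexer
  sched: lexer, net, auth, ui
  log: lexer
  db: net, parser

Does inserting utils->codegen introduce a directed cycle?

Adding utils→codegen creates a cycle iff codegen can already reach utils.
Path from codegen: codegen → cache → utils.
So codegen → … → utils → codegen is a cycle.

Yes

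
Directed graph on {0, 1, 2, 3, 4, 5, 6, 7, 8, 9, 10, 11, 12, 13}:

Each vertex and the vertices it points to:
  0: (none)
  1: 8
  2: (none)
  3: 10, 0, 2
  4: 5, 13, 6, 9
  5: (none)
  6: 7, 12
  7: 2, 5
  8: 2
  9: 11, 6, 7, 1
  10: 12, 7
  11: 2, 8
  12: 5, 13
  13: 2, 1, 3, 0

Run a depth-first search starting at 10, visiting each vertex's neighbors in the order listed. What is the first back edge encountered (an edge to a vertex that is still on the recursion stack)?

3→10

DFS from 10 (visiting each vertex's neighbors in the order listed); mark gray on enter, black on exit:
10 gray
  12 gray
    5 gray
    5 black
    13 gray
      2 gray
      2 black
      1 gray
        8 gray
          8→2: 2 black — skip
        8 black
      1 black
      3 gray
        3→10: 10 is gray → back edge
First back edge: 3 → 10.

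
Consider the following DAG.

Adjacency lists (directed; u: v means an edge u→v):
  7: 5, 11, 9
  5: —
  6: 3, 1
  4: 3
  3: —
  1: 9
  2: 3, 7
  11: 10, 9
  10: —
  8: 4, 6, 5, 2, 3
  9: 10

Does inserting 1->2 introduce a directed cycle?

Adding 1→2 creates a cycle iff 2 can already reach 1.
Explore from 2: no path reaches 1. The graph stays acyclic.

No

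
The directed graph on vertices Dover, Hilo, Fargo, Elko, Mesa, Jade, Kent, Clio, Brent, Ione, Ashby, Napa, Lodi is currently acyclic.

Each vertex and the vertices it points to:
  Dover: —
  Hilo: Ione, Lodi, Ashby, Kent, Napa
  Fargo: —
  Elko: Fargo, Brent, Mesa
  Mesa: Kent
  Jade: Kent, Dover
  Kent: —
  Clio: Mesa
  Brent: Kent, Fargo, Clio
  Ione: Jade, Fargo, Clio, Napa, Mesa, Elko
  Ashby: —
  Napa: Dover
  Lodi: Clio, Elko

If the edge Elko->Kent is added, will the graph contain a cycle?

No

Adding Elko→Kent creates a cycle iff Kent can already reach Elko.
Explore from Kent: no path reaches Elko. The graph stays acyclic.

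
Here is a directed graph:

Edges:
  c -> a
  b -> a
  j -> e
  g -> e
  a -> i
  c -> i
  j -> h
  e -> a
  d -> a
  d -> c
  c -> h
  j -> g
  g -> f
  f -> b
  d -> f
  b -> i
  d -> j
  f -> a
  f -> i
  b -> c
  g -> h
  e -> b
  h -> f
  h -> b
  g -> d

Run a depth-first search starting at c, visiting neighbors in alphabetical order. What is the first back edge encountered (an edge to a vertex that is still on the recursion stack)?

b→c

DFS from c (visiting neighbors in alphabetical order); mark gray on enter, black on exit:
c gray
  a gray
    i gray
    i black
  a black
  h gray
    b gray
      b→a: a black — skip
      b→c: c is gray → back edge
First back edge: b → c.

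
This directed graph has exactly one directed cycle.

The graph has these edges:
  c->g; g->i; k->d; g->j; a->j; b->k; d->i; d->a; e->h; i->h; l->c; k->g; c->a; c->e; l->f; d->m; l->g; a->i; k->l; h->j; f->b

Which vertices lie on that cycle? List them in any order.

DFS with gray/black marking from k:
k gray
  g gray
    i gray
      h gray
        j gray
        j black
      h black
    i black
    g→j: j black — skip
  g black
  d gray
    d→i: i black — skip
    m gray
    m black
    a gray
      a→i: i black — skip
      a→j: j black — skip
    a black
  d black
  l gray
    f gray
      b gray
        b→k: k is gray → back edge
Back edge closes the cycle k → l → f → b → k; its vertices are {b, f, k, l}.

b, f, k, l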